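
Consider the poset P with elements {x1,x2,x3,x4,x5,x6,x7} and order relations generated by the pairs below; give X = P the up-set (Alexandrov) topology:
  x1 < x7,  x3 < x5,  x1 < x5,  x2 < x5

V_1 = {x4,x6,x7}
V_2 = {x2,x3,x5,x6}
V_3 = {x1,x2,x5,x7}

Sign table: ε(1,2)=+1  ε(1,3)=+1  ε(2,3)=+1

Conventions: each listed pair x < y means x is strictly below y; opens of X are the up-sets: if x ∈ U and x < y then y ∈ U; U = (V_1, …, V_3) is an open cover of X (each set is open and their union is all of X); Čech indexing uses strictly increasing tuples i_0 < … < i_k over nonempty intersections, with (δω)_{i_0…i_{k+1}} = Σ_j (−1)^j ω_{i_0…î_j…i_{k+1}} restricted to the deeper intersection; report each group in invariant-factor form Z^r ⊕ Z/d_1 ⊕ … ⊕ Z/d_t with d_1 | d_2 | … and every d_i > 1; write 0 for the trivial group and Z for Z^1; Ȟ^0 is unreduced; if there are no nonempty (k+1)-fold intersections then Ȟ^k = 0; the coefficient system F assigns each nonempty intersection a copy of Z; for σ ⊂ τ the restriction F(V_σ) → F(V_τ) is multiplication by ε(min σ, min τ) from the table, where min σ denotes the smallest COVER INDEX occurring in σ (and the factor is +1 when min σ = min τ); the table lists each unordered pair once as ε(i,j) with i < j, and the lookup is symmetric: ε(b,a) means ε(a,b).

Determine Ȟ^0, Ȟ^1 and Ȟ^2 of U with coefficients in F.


nonempty intersections:
  V12={x6} V13={x7} V23={x2,x5}
C dims 3,3; δ0: rk 2, SNF 1^2
Ȟ^0: (3−2)−0=1 ⇒ Z
Ȟ^1: (3−0)−2=1 ⇒ Z
Ȟ^2: (0−0)−0=0 ⇒ 0

Ȟ^0(U;F) ≅ Z, Ȟ^1(U;F) ≅ Z and Ȟ^2(U;F) ≅ 0


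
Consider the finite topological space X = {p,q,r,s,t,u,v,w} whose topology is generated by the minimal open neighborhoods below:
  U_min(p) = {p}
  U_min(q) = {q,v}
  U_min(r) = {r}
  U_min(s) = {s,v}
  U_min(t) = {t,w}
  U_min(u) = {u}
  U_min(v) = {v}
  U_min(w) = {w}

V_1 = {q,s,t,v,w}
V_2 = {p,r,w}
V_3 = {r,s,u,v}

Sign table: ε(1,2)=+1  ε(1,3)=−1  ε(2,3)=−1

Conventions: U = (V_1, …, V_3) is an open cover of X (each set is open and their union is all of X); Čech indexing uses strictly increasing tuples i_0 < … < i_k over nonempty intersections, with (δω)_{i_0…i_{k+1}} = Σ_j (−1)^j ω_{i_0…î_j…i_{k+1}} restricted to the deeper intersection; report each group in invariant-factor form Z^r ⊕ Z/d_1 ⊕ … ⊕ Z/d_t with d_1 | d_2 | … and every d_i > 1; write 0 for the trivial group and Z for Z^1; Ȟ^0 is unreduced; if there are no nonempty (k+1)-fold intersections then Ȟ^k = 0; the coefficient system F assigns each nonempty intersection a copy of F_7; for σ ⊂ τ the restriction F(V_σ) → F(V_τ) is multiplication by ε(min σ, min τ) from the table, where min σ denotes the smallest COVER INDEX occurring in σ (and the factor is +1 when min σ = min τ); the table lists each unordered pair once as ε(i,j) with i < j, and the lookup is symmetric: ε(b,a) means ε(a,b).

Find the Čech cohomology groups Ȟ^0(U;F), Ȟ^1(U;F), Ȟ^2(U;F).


nonempty overlaps:
  V12={w} V13={s,v} V23={r}
C dims 3,3; δ0: rk_F7 2
degree 0: 3−2−0 = 1 → Ȟ^0 ≅ Z/7
degree 1: 3−0−2 = 1 → Ȟ^1 ≅ Z/7
degree 2: 0−0−0 = 0 → Ȟ^2 ≅ 0

Ȟ^0 ≅ Z/7; Ȟ^1 ≅ Z/7; Ȟ^2 ≅ 0


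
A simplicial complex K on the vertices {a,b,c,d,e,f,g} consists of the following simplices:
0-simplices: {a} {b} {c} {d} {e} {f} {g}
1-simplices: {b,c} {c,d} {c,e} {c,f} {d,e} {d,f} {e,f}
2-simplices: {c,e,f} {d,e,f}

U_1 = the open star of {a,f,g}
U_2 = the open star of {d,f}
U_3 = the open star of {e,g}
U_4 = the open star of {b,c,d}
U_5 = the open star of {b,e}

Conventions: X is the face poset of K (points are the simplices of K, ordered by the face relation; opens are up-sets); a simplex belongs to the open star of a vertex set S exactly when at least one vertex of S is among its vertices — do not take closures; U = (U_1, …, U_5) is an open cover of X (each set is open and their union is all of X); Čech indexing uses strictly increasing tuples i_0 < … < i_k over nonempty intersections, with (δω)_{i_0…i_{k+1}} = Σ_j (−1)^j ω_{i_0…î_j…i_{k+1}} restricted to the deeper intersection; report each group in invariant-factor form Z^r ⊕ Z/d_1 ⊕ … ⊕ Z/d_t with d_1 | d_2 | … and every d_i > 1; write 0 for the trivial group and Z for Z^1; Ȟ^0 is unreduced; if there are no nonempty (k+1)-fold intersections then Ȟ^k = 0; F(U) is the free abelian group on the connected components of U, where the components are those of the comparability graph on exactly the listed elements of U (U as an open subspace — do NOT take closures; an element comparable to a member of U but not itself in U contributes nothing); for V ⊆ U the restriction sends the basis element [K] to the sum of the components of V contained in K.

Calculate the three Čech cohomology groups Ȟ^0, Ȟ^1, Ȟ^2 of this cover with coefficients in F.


intersection data:
  U1={{a},{f},{g},{c,f},{d,f},{e,f},{c,e,f},{d,e,f}} U2={{d},{f},{c,d},{c,f},{d,e},{d,f},{e,f},{c,e,f},{d,e,f}} U3={{e},{g},{c,e},{d,e},{e,f},{c,e,f},{d,e,f}} U4={{b},{c},{d},{b,c},{c,d},{c,e},{c,f},{d,e},{d,f},{c,e,f},{d,e,f}} U5={{b},{e},{b,c},{c,e},{d,e},{e,f},{c,e,f},{d,e,f}}
  U12={{f},{c,f},{d,f},{e,f},{c,e,f},{d,e,f}} U13={{g},{e,f},{c,e,f},{d,e,f}} U14={{c,f},{d,f},{c,e,f},{d,e,f}} U15={{e,f},{c,e,f},{d,e,f}} U23={{d,e},{e,f},{c,e,f},{d,e,f}} U24={{d},{c,d},{c,f},{d,e},{d,f},{c,e,f},{d,e,f}} U25={{d,e},{e,f},{c,e,f},{d,e,f}} U34={{c,e},{d,e},{c,e,f},{d,e,f}} U35={{e},{c,e},{d,e},{e,f},{c,e,f},{d,e,f}} U45={{b},{b,c},{c,e},{d,e},{c,e,f},{d,e,f}}
  U123={{e,f},{c,e,f},{d,e,f}} U124={{c,f},{d,f},{c,e,f},{d,e,f}} U125={{e,f},{c,e,f},{d,e,f}} U134={{c,e,f},{d,e,f}} U135={{e,f},{c,e,f},{d,e,f}} U145={{c,e,f},{d,e,f}} U234={{d,e},{c,e,f},{d,e,f}} U235={{d,e},{e,f},{c,e,f},{d,e,f}} U245={{d,e},{c,e,f},{d,e,f}} U345={{c,e},{d,e},{c,e,f},{d,e,f}}
  U1234={{c,e,f},{d,e,f}} U1235={{e,f},{c,e,f},{d,e,f}} U1245={{c,e,f},{d,e,f}} U1345={{c,e,f},{d,e,f}} U2345={{d,e},{c,e,f},{d,e,f}}
  U12345={{c,e,f},{d,e,f}}
components per intersection:
  U1: {{a}} {{f},{c,f},{d,f},{e,f},{c,e,f},{d,e,f}} {{g}}
  U2: {{d},{f},{c,d},{c,f},{d,e},{d,f},{e,f},{c,e,f},{d,e,f}}
  U3: {{e},{c,e},{d,e},{e,f},{c,e,f},{d,e,f}} {{g}}
  U4: {{b},{c},{d},{b,c},{c,d},{c,e},{c,f},{d,e},{d,f},{c,e,f},{d,e,f}}
  U5: {{b},{b,c}} {{e},{c,e},{d,e},{e,f},{c,e,f},{d,e,f}}
  U12: {{f},{c,f},{d,f},{e,f},{c,e,f},{d,e,f}}
  U13: {{g}} {{e,f},{c,e,f},{d,e,f}}
  U14: {{c,f},{c,e,f}} {{d,f},{d,e,f}}
  U15: {{e,f},{c,e,f},{d,e,f}}
  U23: {{d,e},{e,f},{c,e,f},{d,e,f}}
  U24: {{d},{c,d},{d,e},{d,f},{d,e,f}} {{c,f},{c,e,f}}
  U25: {{d,e},{e,f},{c,e,f},{d,e,f}}
  U34: {{c,e},{c,e,f}} {{d,e},{d,e,f}}
  U35: {{e},{c,e},{d,e},{e,f},{c,e,f},{d,e,f}}
  U45: {{b},{b,c}} {{c,e},{c,e,f}} {{d,e},{d,e,f}}
  U123: {{e,f},{c,e,f},{d,e,f}}
  U124: {{c,f},{c,e,f}} {{d,f},{d,e,f}}
  U125: {{e,f},{c,e,f},{d,e,f}}
  U134: {{c,e,f}} {{d,e,f}}
  U135: {{e,f},{c,e,f},{d,e,f}}
  U145: {{c,e,f}} {{d,e,f}}
  U234: {{d,e},{d,e,f}} {{c,e,f}}
  U235: {{d,e},{e,f},{c,e,f},{d,e,f}}
  U245: {{d,e},{d,e,f}} {{c,e,f}}
  U345: {{c,e},{c,e,f}} {{d,e},{d,e,f}}
  U1234: {{c,e,f}} {{d,e,f}}
  U1235: {{e,f},{c,e,f},{d,e,f}}
  U1245: {{c,e,f}} {{d,e,f}}
  U1345: {{c,e,f}} {{d,e,f}}
  U2345: {{d,e},{d,e,f}} {{c,e,f}}
  U12345: {{c,e,f}} {{d,e,f}}
C dims 9,16,16,9; δ0: rk 6, SNF 1^6; δ1: rk 9, SNF 1^9; δ2: rk 7, SNF 1^7
Ȟ^0 = (9 − 6) − 0 = 3, so Ȟ^0 ≅ Z^3
Ȟ^1 = (16 − 9) − 6 = 1, so Ȟ^1 ≅ Z
Ȟ^2 = (16 − 7) − 9 = 0, so Ȟ^2 ≅ 0

Ȟ^0 ≅ Z^3; Ȟ^1 ≅ Z; Ȟ^2 ≅ 0


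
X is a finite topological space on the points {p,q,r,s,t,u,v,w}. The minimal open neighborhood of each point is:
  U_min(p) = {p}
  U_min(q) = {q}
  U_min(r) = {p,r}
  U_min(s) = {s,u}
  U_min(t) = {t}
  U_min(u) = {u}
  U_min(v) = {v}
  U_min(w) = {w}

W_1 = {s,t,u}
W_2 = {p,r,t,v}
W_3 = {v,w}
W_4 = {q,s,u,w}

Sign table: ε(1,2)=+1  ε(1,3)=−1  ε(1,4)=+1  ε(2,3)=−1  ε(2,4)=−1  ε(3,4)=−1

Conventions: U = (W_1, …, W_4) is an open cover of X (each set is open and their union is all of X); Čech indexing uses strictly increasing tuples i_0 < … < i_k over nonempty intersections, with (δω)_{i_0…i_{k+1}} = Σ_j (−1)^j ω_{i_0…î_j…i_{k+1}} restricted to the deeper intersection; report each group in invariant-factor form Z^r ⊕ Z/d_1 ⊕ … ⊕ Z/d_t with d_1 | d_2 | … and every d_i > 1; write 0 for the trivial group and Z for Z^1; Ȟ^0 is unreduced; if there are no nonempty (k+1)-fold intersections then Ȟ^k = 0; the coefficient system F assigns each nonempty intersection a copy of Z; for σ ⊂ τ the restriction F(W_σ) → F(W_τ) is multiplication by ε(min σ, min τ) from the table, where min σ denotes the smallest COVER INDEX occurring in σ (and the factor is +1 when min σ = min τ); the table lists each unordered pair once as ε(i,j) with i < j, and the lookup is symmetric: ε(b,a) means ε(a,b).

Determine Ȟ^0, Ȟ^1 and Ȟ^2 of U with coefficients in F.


Ȟ^0(U;F) ≅ Z; Ȟ^1(U;F) ≅ Z; Ȟ^2(U;F) ≅ 0

nonempty overlaps:
  W12={t} W14={s,u} W23={v} W34={w}
C dims 4,4; δ0: rk 3, SNF 1^3
degree 0: 4−3−0 = 1 → Ȟ^0 ≅ Z
degree 1: 4−0−3 = 1 → Ȟ^1 ≅ Z
degree 2: 0−0−0 = 0 → Ȟ^2 ≅ 0


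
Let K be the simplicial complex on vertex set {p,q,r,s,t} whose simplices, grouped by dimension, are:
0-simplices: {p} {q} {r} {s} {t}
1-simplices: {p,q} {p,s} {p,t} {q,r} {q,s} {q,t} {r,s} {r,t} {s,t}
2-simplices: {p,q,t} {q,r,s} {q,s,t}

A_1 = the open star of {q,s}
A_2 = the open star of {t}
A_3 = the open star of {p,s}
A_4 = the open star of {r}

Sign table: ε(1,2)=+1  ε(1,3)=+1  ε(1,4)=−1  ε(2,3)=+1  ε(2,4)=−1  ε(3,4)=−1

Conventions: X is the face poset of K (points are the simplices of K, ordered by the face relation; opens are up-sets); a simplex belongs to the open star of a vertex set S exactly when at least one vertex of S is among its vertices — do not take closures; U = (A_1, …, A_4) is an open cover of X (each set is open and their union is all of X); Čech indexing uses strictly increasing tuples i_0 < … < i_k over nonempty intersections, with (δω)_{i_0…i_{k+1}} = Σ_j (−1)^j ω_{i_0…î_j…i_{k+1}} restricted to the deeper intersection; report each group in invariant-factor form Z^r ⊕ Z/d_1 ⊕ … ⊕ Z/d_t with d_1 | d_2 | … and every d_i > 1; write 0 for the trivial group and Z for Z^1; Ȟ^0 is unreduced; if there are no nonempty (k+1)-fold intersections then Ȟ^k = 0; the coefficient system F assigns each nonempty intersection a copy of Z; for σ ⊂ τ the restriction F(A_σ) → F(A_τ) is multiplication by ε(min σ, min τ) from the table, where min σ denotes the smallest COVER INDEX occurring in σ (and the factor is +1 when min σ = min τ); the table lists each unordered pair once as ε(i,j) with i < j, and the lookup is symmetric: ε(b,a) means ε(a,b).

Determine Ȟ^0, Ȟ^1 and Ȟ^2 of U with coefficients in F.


nonempty overlaps:
  A1={{q},{s},{p,q},{p,s},{q,r},{q,s},{q,t},{r,s},{s,t},{p,q,t},{q,r,s},{q,s,t}} A2={{t},{p,t},{q,t},{r,t},{s,t},{p,q,t},{q,s,t}} A3={{p},{s},{p,q},{p,s},{p,t},{q,s},{r,s},{s,t},{p,q,t},{q,r,s},{q,s,t}} A4={{r},{q,r},{r,s},{r,t},{q,r,s}}
  A12={{q,t},{s,t},{p,q,t},{q,s,t}} A13={{s},{p,q},{p,s},{q,s},{r,s},{s,t},{p,q,t},{q,r,s},{q,s,t}} A14={{q,r},{r,s},{q,r,s}} A23={{p,t},{s,t},{p,q,t},{q,s,t}} A24={{r,t}} A34={{r,s},{q,r,s}}
  A123={{s,t},{p,q,t},{q,s,t}} A134={{r,s},{q,r,s}}
C dims 4,6,2; δ0: rk 3, SNF 1^3; δ1: rk 2, SNF 1^2
degree 0: 4−3−0 = 1 → Ȟ^0 ≅ Z
degree 1: 6−2−3 = 1 → Ȟ^1 ≅ Z
degree 2: 2−0−2 = 0 → Ȟ^2 ≅ 0

Ȟ^0 = Z, Ȟ^1 = Z, Ȟ^2 = 0


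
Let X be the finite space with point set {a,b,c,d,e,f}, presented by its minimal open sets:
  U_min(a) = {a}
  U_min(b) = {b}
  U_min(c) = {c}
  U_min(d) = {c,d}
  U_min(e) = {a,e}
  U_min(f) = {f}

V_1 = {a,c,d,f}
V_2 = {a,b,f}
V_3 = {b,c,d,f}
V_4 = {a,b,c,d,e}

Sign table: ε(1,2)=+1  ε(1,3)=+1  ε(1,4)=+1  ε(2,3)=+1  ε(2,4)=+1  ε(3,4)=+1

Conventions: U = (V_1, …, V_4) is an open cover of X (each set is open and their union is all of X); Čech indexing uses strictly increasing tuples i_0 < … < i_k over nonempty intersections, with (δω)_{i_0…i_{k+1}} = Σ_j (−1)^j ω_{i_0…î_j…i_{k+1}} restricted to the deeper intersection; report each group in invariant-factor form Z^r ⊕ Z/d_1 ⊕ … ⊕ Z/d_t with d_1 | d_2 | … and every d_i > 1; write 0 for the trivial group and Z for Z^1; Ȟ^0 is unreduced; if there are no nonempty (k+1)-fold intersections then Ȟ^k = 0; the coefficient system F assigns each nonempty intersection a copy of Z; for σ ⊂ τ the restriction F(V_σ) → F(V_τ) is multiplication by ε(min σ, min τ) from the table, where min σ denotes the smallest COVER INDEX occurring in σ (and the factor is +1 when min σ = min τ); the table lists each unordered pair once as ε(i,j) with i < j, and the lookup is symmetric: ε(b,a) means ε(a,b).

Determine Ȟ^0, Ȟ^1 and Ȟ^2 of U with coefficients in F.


Ȟ^0(U;F) ≅ Z,  Ȟ^1(U;F) ≅ 0,  Ȟ^2(U;F) ≅ Z

nonempty overlaps:
  V12={a,f} V13={c,d,f} V14={a,c,d} V23={b,f} V24={a,b} V34={b,c,d}
  V123={f} V124={a} V134={c,d} V234={b}
C dims 4,6,4; δ0: rk 3, SNF 1^3; δ1: rk 3, SNF 1^3
degree 0: 4−3−0 = 1 → Ȟ^0 ≅ Z
degree 1: 6−3−3 = 0 → Ȟ^1 ≅ 0
degree 2: 4−0−3 = 1 → Ȟ^2 ≅ Z


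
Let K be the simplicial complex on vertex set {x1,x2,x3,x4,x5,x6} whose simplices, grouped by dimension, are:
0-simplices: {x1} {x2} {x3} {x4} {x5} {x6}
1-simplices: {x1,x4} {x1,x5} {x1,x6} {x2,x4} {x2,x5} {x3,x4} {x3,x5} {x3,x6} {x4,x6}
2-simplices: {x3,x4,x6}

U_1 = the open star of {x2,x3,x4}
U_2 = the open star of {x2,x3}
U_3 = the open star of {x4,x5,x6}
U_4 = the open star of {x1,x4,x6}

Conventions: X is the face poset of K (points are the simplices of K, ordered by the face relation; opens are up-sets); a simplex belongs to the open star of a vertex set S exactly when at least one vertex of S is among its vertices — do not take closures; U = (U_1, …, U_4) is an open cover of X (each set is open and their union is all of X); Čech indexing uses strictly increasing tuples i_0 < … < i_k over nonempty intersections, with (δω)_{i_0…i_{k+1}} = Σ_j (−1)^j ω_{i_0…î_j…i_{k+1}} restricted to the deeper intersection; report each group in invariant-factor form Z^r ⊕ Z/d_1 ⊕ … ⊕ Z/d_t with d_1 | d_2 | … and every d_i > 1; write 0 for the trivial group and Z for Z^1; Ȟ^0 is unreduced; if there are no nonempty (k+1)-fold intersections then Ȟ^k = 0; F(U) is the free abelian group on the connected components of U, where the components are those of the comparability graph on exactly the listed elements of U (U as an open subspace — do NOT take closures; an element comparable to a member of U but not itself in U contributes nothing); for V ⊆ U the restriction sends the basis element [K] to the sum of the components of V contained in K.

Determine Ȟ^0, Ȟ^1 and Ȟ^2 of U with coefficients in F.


Ȟ^0 = Z; Ȟ^1 = Z^2; Ȟ^2 = 0

nonempty intersections:
  U1={{x2},{x3},{x4},{x1,x4},{x2,x4},{x2,x5},{x3,x4},{x3,x5},{x3,x6},{x4,x6},{x3,x4,x6}} U2={{x2},{x3},{x2,x4},{x2,x5},{x3,x4},{x3,x5},{x3,x6},{x3,x4,x6}} U3={{x4},{x5},{x6},{x1,x4},{x1,x5},{x1,x6},{x2,x4},{x2,x5},{x3,x4},{x3,x5},{x3,x6},{x4,x6},{x3,x4,x6}} U4={{x1},{x4},{x6},{x1,x4},{x1,x5},{x1,x6},{x2,x4},{x3,x4},{x3,x6},{x4,x6},{x3,x4,x6}}
  U12={{x2},{x3},{x2,x4},{x2,x5},{x3,x4},{x3,x5},{x3,x6},{x3,x4,x6}} U13={{x4},{x1,x4},{x2,x4},{x2,x5},{x3,x4},{x3,x5},{x3,x6},{x4,x6},{x3,x4,x6}} U14={{x4},{x1,x4},{x2,x4},{x3,x4},{x3,x6},{x4,x6},{x3,x4,x6}} U23={{x2,x4},{x2,x5},{x3,x4},{x3,x5},{x3,x6},{x3,x4,x6}} U24={{x2,x4},{x3,x4},{x3,x6},{x3,x4,x6}} U34={{x4},{x6},{x1,x4},{x1,x5},{x1,x6},{x2,x4},{x3,x4},{x3,x6},{x4,x6},{x3,x4,x6}}
  U123={{x2,x4},{x2,x5},{x3,x4},{x3,x5},{x3,x6},{x3,x4,x6}} U124={{x2,x4},{x3,x4},{x3,x6},{x3,x4,x6}} U134={{x4},{x1,x4},{x2,x4},{x3,x4},{x3,x6},{x4,x6},{x3,x4,x6}} U234={{x2,x4},{x3,x4},{x3,x6},{x3,x4,x6}}
  U1234={{x2,x4},{x3,x4},{x3,x6},{x3,x4,x6}}
components per intersection:
  U1: {{x2},{x3},{x4},{x1,x4},{x2,x4},{x2,x5},{x3,x4},{x3,x5},{x3,x6},{x4,x6},{x3,x4,x6}}
  U2: {{x2},{x2,x4},{x2,x5}} {{x3},{x3,x4},{x3,x5},{x3,x6},{x3,x4,x6}}
  U3: {{x4},{x6},{x1,x4},{x1,x6},{x2,x4},{x3,x4},{x3,x6},{x4,x6},{x3,x4,x6}} {{x5},{x1,x5},{x2,x5},{x3,x5}}
  U4: {{x1},{x4},{x6},{x1,x4},{x1,x5},{x1,x6},{x2,x4},{x3,x4},{x3,x6},{x4,x6},{x3,x4,x6}}
  U12: {{x2},{x2,x4},{x2,x5}} {{x3},{x3,x4},{x3,x5},{x3,x6},{x3,x4,x6}}
  U13: {{x4},{x1,x4},{x2,x4},{x3,x4},{x3,x6},{x4,x6},{x3,x4,x6}} {{x2,x5}} {{x3,x5}}
  U14: {{x4},{x1,x4},{x2,x4},{x3,x4},{x3,x6},{x4,x6},{x3,x4,x6}}
  U23: {{x2,x4}} {{x2,x5}} {{x3,x4},{x3,x6},{x3,x4,x6}} {{x3,x5}}
  U24: {{x2,x4}} {{x3,x4},{x3,x6},{x3,x4,x6}}
  U34: {{x4},{x6},{x1,x4},{x1,x6},{x2,x4},{x3,x4},{x3,x6},{x4,x6},{x3,x4,x6}} {{x1,x5}}
  U123: {{x2,x4}} {{x2,x5}} {{x3,x4},{x3,x6},{x3,x4,x6}} {{x3,x5}}
  U124: {{x2,x4}} {{x3,x4},{x3,x6},{x3,x4,x6}}
  U134: {{x4},{x1,x4},{x2,x4},{x3,x4},{x3,x6},{x4,x6},{x3,x4,x6}}
  U234: {{x2,x4}} {{x3,x4},{x3,x6},{x3,x4,x6}}
  U1234: {{x2,x4}} {{x3,x4},{x3,x6},{x3,x4,x6}}
C dims 6,14,9,2; δ0: rk 5, SNF 1^5; δ1: rk 7, SNF 1^7; δ2: rk 2, SNF 1^2
Ȟ^0: (6−5)−0=1 ⇒ Z
Ȟ^1: (14−7)−5=2 ⇒ Z^2
Ȟ^2: (9−2)−7=0 ⇒ 0


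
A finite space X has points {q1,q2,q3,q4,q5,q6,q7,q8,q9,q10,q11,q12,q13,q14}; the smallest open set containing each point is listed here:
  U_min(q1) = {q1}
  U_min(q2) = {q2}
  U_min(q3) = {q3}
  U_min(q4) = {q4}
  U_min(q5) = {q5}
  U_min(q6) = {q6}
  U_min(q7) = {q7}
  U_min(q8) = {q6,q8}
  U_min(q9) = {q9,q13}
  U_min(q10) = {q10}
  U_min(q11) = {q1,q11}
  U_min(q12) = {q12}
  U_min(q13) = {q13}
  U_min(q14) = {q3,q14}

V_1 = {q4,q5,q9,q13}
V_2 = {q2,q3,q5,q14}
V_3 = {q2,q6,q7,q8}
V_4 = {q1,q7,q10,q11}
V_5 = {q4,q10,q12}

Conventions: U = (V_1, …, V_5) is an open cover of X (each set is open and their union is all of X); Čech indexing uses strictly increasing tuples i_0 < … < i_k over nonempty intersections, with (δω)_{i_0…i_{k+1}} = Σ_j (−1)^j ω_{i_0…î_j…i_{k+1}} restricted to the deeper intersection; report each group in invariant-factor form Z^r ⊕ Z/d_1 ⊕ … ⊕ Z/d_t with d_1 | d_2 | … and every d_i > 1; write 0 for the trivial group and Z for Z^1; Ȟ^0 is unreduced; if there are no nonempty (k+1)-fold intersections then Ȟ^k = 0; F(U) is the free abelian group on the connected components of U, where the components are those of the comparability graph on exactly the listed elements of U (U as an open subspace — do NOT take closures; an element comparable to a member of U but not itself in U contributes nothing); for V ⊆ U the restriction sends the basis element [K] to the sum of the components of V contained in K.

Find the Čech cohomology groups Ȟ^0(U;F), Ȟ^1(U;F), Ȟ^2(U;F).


Ȟ^0(U;F) ≅ Z^10; Ȟ^1(U;F) ≅ 0; Ȟ^2(U;F) ≅ 0

cover nerve:
  V12={q5} V15={q4} V23={q2} V34={q7} V45={q10}
components per intersection:
  V1: {q4} {q5} {q9,q13}
  V2: {q2} {q3,q14} {q5}
  V3: {q2} {q6,q8} {q7}
  V4: {q1,q11} {q7} {q10}
  V5: {q4} {q10} {q12}
  V12: {q5}
  V15: {q4}
  V23: {q2}
  V34: {q7}
  V45: {q10}
C dims 15,5; δ0: rk 5, SNF 1^5
Ȟ^0: (15−5)−0=10 ⇒ Z^10
Ȟ^1: (5−0)−5=0 ⇒ 0
Ȟ^2: (0−0)−0=0 ⇒ 0


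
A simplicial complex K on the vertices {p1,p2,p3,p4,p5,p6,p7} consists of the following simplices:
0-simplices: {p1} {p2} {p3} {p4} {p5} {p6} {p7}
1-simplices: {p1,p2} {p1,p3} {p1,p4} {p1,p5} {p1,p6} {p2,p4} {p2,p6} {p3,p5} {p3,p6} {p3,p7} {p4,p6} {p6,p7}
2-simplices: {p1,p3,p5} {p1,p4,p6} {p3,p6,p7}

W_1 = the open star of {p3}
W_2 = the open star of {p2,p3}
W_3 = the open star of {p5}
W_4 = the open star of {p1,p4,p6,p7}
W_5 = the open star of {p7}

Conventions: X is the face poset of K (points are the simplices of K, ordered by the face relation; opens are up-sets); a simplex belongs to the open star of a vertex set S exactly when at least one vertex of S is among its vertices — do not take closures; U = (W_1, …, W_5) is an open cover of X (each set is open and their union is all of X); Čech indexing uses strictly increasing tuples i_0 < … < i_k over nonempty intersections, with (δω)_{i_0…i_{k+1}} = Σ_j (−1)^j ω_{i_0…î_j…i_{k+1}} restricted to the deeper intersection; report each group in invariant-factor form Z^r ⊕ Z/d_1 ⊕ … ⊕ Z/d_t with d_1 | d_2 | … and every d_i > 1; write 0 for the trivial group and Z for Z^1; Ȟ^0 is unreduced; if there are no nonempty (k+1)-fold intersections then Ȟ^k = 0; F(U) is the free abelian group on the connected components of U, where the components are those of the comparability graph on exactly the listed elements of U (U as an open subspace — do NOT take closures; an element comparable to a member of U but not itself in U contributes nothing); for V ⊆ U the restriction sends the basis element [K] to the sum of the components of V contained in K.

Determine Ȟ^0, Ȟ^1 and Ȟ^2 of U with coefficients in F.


nonempty intersections:
  W1={{p3},{p1,p3},{p3,p5},{p3,p6},{p3,p7},{p1,p3,p5},{p3,p6,p7}} W2={{p2},{p3},{p1,p2},{p1,p3},{p2,p4},{p2,p6},{p3,p5},{p3,p6},{p3,p7},{p1,p3,p5},{p3,p6,p7}} W3={{p5},{p1,p5},{p3,p5},{p1,p3,p5}} W4={{p1},{p4},{p6},{p7},{p1,p2},{p1,p3},{p1,p4},{p1,p5},{p1,p6},{p2,p4},{p2,p6},{p3,p6},{p3,p7},{p4,p6},{p6,p7},{p1,p3,p5},{p1,p4,p6},{p3,p6,p7}} W5={{p7},{p3,p7},{p6,p7},{p3,p6,p7}}
  W12={{p3},{p1,p3},{p3,p5},{p3,p6},{p3,p7},{p1,p3,p5},{p3,p6,p7}} W13={{p3,p5},{p1,p3,p5}} W14={{p1,p3},{p3,p6},{p3,p7},{p1,p3,p5},{p3,p6,p7}} W15={{p3,p7},{p3,p6,p7}} W23={{p3,p5},{p1,p3,p5}} W24={{p1,p2},{p1,p3},{p2,p4},{p2,p6},{p3,p6},{p3,p7},{p1,p3,p5},{p3,p6,p7}} W25={{p3,p7},{p3,p6,p7}} W34={{p1,p5},{p1,p3,p5}} W45={{p7},{p3,p7},{p6,p7},{p3,p6,p7}}
  W123={{p3,p5},{p1,p3,p5}} W124={{p1,p3},{p3,p6},{p3,p7},{p1,p3,p5},{p3,p6,p7}} W125={{p3,p7},{p3,p6,p7}} W134={{p1,p3,p5}} W145={{p3,p7},{p3,p6,p7}} W234={{p1,p3,p5}} W245={{p3,p7},{p3,p6,p7}}
  W1234={{p1,p3,p5}} W1245={{p3,p7},{p3,p6,p7}}
components per intersection:
  W1: {{p3},{p1,p3},{p3,p5},{p3,p6},{p3,p7},{p1,p3,p5},{p3,p6,p7}}
  W2: {{p2},{p1,p2},{p2,p4},{p2,p6}} {{p3},{p1,p3},{p3,p5},{p3,p6},{p3,p7},{p1,p3,p5},{p3,p6,p7}}
  W3: {{p5},{p1,p5},{p3,p5},{p1,p3,p5}}
  W4: {{p1},{p4},{p6},{p7},{p1,p2},{p1,p3},{p1,p4},{p1,p5},{p1,p6},{p2,p4},{p2,p6},{p3,p6},{p3,p7},{p4,p6},{p6,p7},{p1,p3,p5},{p1,p4,p6},{p3,p6,p7}}
  W5: {{p7},{p3,p7},{p6,p7},{p3,p6,p7}}
  W12: {{p3},{p1,p3},{p3,p5},{p3,p6},{p3,p7},{p1,p3,p5},{p3,p6,p7}}
  W13: {{p3,p5},{p1,p3,p5}}
  W14: {{p1,p3},{p1,p3,p5}} {{p3,p6},{p3,p7},{p3,p6,p7}}
  W15: {{p3,p7},{p3,p6,p7}}
  W23: {{p3,p5},{p1,p3,p5}}
  W24: {{p1,p2}} {{p1,p3},{p1,p3,p5}} {{p2,p4}} {{p2,p6}} {{p3,p6},{p3,p7},{p3,p6,p7}}
  W25: {{p3,p7},{p3,p6,p7}}
  W34: {{p1,p5},{p1,p3,p5}}
  W45: {{p7},{p3,p7},{p6,p7},{p3,p6,p7}}
  W123: {{p3,p5},{p1,p3,p5}}
  W124: {{p1,p3},{p1,p3,p5}} {{p3,p6},{p3,p7},{p3,p6,p7}}
  W125: {{p3,p7},{p3,p6,p7}}
  W134: {{p1,p3,p5}}
  W145: {{p3,p7},{p3,p6,p7}}
  W234: {{p1,p3,p5}}
  W245: {{p3,p7},{p3,p6,p7}}
  W1234: {{p1,p3,p5}}
  W1245: {{p3,p7},{p3,p6,p7}}
C dims 6,14,8,2; δ0: rk 5, SNF 1^5; δ1: rk 6, SNF 1^6; δ2: rk 2, SNF 1^2
Ȟ^0: (6−5)−0=1 ⇒ Z
Ȟ^1: (14−6)−5=3 ⇒ Z^3
Ȟ^2: (8−2)−6=0 ⇒ 0

Ȟ^0 = Z; Ȟ^1 = Z^3; Ȟ^2 = 0


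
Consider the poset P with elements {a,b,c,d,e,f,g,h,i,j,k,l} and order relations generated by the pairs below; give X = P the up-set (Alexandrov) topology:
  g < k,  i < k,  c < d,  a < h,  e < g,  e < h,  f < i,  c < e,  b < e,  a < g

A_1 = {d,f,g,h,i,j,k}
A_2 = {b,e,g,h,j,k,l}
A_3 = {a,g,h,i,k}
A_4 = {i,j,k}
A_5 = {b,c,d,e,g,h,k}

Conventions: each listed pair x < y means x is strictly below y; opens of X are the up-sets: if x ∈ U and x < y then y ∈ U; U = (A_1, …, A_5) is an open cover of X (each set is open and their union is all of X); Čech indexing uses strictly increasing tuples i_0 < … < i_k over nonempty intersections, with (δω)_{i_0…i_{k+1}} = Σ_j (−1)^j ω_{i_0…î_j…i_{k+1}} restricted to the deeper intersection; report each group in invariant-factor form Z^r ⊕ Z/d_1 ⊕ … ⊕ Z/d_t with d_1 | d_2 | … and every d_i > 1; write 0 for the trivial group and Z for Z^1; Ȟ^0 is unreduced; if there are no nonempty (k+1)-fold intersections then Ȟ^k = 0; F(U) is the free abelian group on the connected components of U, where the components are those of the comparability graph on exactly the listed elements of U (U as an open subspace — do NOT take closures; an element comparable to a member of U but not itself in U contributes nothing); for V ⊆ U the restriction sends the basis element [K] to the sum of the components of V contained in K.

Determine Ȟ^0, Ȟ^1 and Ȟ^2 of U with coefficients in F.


Ȟ^0(U;F) ≅ Z^3,  Ȟ^1(U;F) ≅ Z,  Ȟ^2(U;F) ≅ 0

nonempty intersections:
  A12={g,h,j,k} A13={g,h,i,k} A14={i,j,k} A15={d,g,h,k} A23={g,h,k} A24={j,k} A25={b,e,g,h,k} A34={i,k} A35={g,h,k} A45={k}
  A123={g,h,k} A124={j,k} A125={g,h,k} A134={i,k} A135={g,h,k} A145={k} A234={k} A235={g,h,k} A245={k} A345={k}
  A1234={k} A1235={g,h,k} A1245={k} A1345={k} A2345={k}
  A12345={k}
components per intersection:
  A1: {d} {f,g,i,k} {h} {j}
  A2: {b,e,g,h,k} {j} {l}
  A3: {a,g,h,i,k}
  A4: {i,k} {j}
  A5: {b,c,d,e,g,h,k}
  A12: {g,k} {h} {j}
  A13: {g,i,k} {h}
  A14: {i,k} {j}
  A15: {d} {g,k} {h}
  A23: {g,k} {h}
  A24: {j} {k}
  A25: {b,e,g,h,k}
  A34: {i,k}
  A35: {g,k} {h}
  A45: {k}
  A123: {g,k} {h}
  A124: {j} {k}
  A125: {g,k} {h}
  A134: {i,k}
  A135: {g,k} {h}
  A145: {k}
  A234: {k}
  A235: {g,k} {h}
  A245: {k}
  A345: {k}
  A1234: {k}
  A1235: {g,k} {h}
  A1245: {k}
  A1345: {k}
  A2345: {k}
  A12345: {k}
C dims 11,19,15,6; δ0: rk 8, SNF 1^8; δ1: rk 10, SNF 1^10; δ2: rk 5, SNF 1^5
Ȟ^0: (11−8)−0=3 ⇒ Z^3
Ȟ^1: (19−10)−8=1 ⇒ Z
Ȟ^2: (15−5)−10=0 ⇒ 0


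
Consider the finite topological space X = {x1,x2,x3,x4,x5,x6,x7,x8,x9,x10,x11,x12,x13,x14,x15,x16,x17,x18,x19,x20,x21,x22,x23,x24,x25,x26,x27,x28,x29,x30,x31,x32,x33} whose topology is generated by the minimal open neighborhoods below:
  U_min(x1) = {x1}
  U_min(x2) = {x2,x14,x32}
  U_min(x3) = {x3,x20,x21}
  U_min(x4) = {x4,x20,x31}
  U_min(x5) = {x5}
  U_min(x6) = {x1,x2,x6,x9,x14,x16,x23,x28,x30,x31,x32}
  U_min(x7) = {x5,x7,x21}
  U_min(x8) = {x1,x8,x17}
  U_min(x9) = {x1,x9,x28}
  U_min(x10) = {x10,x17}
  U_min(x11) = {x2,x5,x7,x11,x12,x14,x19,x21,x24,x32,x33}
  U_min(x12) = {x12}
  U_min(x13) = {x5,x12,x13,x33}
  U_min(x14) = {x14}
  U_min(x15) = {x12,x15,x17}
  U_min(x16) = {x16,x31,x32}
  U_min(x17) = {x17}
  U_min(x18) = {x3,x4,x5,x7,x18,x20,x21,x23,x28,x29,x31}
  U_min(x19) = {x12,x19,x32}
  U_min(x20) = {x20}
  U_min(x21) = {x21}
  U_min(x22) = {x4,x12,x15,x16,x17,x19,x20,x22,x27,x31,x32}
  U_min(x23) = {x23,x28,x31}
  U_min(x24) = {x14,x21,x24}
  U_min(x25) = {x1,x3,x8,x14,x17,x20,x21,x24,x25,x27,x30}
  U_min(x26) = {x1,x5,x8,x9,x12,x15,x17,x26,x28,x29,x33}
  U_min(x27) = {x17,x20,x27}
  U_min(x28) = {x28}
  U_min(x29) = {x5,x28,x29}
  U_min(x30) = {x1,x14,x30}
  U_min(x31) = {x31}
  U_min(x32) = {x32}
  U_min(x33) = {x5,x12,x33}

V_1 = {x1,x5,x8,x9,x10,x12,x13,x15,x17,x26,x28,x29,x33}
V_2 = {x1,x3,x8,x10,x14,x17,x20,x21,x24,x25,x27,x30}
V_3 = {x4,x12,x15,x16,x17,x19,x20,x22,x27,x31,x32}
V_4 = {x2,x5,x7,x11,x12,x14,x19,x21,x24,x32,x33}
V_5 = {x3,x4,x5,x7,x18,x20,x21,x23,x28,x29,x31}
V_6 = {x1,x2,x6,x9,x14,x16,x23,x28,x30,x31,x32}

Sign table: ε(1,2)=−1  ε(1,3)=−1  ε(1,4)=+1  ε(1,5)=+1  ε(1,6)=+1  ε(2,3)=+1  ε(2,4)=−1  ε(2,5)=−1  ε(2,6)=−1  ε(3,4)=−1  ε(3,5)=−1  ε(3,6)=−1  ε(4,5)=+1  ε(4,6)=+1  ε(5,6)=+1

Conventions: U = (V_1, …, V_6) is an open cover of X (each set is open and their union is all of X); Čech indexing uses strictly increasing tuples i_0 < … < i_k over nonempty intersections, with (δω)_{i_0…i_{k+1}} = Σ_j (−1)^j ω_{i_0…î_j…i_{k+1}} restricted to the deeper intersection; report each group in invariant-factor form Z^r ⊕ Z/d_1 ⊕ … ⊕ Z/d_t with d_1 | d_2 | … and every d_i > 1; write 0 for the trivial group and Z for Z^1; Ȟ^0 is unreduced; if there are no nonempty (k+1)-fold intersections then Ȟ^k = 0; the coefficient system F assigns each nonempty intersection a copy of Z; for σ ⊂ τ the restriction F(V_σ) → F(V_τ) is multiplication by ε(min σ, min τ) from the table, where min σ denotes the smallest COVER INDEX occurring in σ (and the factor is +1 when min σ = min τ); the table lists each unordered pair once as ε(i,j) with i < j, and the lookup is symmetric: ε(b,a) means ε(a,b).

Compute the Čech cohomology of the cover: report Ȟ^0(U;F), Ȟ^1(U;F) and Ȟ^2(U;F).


nonempty overlaps:
  V12={x1,x8,x10,x17} V13={x12,x15,x17} V14={x5,x12,x33} V15={x5,x28,x29} V16={x1,x9,x28} V23={x17,x20,x27} V24={x14,x21,x24} V25={x3,x20,x21} V26={x1,x14,x30} V34={x12,x19,x32} V35={x4,x20,x31} V36={x16,x31,x32} V45={x5,x7,x21} V46={x2,x14,x32} V56={x23,x28,x31}
  V123={x17} V126={x1} V134={x12} V145={x5} V156={x28} V235={x20} V245={x21} V246={x14} V346={x32} V356={x31}
C dims 6,15,10; δ0: rk 5, SNF 1^5; δ1: rk 10, SNF 1^9·2
degree 0: 6−5−0 = 1 → Ȟ^0 ≅ Z
degree 1: 15−10−5 = 0 → Ȟ^1 ≅ 0
degree 2: 10−0−10 = 0 plus torsion [2] → Ȟ^2 ≅ Z/2

Ȟ^0(U;F) ≅ Z, Ȟ^1(U;F) ≅ 0 and Ȟ^2(U;F) ≅ Z/2


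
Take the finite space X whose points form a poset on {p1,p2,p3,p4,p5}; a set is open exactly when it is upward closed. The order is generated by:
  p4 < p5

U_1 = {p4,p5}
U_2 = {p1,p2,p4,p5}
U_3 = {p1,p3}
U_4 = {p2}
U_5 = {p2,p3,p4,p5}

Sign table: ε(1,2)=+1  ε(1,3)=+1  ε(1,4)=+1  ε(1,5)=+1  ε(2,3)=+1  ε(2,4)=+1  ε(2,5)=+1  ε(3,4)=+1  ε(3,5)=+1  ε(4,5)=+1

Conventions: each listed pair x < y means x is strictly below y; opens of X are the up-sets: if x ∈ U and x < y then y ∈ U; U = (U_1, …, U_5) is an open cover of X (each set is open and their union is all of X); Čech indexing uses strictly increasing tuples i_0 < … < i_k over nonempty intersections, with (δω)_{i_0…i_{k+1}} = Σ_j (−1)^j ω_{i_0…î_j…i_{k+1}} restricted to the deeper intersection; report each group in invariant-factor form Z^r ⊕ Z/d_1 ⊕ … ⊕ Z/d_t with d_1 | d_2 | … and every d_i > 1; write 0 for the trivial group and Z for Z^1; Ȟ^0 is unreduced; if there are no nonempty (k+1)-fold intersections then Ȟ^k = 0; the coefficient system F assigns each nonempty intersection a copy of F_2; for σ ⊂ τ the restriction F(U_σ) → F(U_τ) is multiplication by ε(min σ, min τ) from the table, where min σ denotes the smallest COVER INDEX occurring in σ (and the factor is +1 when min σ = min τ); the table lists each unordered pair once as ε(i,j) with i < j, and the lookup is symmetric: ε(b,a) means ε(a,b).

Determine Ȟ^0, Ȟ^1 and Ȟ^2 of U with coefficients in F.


Ȟ^0 ≅ Z/2; Ȟ^1 ≅ Z/2; Ȟ^2 ≅ 0

nerve simplices:
  U12={p4,p5} U15={p4,p5} U23={p1} U24={p2} U25={p2,p4,p5} U35={p3} U45={p2}
  U125={p4,p5} U245={p2}
C dims 5,7,2; δ0: rk_F2 4; δ1: rk_F2 2
degree 0: 5−4−0 = 1 → Ȟ^0 ≅ Z/2
degree 1: 7−2−4 = 1 → Ȟ^1 ≅ Z/2
degree 2: 2−0−2 = 0 → Ȟ^2 ≅ 0


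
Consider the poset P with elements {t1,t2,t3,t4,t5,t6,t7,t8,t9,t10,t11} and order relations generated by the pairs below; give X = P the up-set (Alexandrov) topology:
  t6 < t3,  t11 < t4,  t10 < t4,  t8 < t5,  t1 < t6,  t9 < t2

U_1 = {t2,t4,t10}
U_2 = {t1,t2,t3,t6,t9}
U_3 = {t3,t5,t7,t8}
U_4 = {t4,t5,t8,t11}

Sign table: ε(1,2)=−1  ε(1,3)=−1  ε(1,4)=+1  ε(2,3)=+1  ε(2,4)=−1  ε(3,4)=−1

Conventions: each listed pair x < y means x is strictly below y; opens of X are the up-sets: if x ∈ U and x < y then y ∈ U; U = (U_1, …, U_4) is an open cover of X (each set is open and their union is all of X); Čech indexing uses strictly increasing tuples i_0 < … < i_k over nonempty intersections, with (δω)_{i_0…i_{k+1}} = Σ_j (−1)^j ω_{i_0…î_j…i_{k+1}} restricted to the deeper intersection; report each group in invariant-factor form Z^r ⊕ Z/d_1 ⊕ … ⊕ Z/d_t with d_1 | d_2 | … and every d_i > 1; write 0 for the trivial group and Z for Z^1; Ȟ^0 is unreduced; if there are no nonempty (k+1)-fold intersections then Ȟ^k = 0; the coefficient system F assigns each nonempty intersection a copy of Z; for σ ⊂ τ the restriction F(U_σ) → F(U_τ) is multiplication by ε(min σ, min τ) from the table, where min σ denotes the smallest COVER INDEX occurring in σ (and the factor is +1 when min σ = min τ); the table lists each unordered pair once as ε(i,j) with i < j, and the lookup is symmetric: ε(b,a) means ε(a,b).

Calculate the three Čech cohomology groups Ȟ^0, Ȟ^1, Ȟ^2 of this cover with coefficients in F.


Ȟ^0 = Z, Ȟ^1 = Z and Ȟ^2 = 0

intersection data:
  U12={t2} U14={t4} U23={t3} U34={t5,t8}
C dims 4,4; δ0: rk 3, SNF 1^3
Ȟ^0 = (4 − 3) − 0 = 1, so Ȟ^0 ≅ Z
Ȟ^1 = (4 − 0) − 3 = 1, so Ȟ^1 ≅ Z
Ȟ^2 = (0 − 0) − 0 = 0, so Ȟ^2 ≅ 0


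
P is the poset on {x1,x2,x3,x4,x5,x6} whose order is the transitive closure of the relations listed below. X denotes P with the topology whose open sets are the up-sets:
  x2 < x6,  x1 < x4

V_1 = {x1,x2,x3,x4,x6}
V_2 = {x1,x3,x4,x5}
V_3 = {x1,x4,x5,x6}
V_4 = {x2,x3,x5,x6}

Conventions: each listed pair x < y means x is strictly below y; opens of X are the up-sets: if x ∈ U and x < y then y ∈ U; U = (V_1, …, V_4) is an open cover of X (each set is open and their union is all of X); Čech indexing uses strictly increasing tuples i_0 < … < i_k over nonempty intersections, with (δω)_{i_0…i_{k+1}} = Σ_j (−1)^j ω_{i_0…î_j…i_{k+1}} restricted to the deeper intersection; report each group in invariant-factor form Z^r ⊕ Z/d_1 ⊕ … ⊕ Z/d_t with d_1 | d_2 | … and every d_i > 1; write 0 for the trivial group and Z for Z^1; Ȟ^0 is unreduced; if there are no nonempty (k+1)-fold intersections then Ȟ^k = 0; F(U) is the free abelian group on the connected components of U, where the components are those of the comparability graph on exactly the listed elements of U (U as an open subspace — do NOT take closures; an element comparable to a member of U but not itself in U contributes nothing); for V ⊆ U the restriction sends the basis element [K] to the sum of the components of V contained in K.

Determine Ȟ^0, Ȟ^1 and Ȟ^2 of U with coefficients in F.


Ȟ^0 = Z^4, Ȟ^1 = 0 and Ȟ^2 = 0

nonempty intersections:
  V12={x1,x3,x4} V13={x1,x4,x6} V14={x2,x3,x6} V23={x1,x4,x5} V24={x3,x5} V34={x5,x6}
  V123={x1,x4} V124={x3} V134={x6} V234={x5}
components per intersection:
  V1: {x1,x4} {x2,x6} {x3}
  V2: {x1,x4} {x3} {x5}
  V3: {x1,x4} {x5} {x6}
  V4: {x2,x6} {x3} {x5}
  V12: {x1,x4} {x3}
  V13: {x1,x4} {x6}
  V14: {x2,x6} {x3}
  V23: {x1,x4} {x5}
  V24: {x3} {x5}
  V34: {x5} {x6}
  V123: {x1,x4}
  V124: {x3}
  V134: {x6}
  V234: {x5}
C dims 12,12,4; δ0: rk 8, SNF 1^8; δ1: rk 4, SNF 1^4
Ȟ^0: (12−8)−0=4 ⇒ Z^4
Ȟ^1: (12−4)−8=0 ⇒ 0
Ȟ^2: (4−0)−4=0 ⇒ 0


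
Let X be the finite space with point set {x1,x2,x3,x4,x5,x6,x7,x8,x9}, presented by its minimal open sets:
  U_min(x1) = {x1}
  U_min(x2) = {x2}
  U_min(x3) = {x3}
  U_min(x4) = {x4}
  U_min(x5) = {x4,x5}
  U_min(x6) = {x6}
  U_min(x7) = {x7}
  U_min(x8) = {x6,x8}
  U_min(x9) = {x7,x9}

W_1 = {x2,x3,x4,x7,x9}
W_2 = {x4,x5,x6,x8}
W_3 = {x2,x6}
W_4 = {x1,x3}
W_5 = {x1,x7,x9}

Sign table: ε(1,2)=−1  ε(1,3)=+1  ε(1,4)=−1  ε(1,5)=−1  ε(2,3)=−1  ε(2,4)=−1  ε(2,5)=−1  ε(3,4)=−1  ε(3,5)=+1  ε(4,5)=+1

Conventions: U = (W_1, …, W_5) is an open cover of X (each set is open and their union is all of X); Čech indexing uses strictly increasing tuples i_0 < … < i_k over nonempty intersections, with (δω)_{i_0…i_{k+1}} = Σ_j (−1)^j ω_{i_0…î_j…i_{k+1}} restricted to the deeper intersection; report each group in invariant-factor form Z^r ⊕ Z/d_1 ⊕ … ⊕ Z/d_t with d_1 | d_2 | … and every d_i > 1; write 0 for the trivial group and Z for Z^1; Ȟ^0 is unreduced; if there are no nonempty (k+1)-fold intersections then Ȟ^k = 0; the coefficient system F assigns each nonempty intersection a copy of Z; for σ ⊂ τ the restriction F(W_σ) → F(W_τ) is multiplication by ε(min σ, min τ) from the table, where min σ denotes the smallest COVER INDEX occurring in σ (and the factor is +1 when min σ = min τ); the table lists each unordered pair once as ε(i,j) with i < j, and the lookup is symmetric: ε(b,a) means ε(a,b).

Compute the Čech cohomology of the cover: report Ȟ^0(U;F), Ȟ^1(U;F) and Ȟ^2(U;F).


nonempty intersections:
  W12={x4} W13={x2} W14={x3} W15={x7,x9} W23={x6} W45={x1}
C dims 5,6; δ0: rk 4, SNF 1^4
Ȟ^0: (5−4)−0=1 ⇒ Z
Ȟ^1: (6−0)−4=2 ⇒ Z^2
Ȟ^2: (0−0)−0=0 ⇒ 0

Ȟ^0(U;F) ≅ Z; Ȟ^1(U;F) ≅ Z^2; Ȟ^2(U;F) ≅ 0


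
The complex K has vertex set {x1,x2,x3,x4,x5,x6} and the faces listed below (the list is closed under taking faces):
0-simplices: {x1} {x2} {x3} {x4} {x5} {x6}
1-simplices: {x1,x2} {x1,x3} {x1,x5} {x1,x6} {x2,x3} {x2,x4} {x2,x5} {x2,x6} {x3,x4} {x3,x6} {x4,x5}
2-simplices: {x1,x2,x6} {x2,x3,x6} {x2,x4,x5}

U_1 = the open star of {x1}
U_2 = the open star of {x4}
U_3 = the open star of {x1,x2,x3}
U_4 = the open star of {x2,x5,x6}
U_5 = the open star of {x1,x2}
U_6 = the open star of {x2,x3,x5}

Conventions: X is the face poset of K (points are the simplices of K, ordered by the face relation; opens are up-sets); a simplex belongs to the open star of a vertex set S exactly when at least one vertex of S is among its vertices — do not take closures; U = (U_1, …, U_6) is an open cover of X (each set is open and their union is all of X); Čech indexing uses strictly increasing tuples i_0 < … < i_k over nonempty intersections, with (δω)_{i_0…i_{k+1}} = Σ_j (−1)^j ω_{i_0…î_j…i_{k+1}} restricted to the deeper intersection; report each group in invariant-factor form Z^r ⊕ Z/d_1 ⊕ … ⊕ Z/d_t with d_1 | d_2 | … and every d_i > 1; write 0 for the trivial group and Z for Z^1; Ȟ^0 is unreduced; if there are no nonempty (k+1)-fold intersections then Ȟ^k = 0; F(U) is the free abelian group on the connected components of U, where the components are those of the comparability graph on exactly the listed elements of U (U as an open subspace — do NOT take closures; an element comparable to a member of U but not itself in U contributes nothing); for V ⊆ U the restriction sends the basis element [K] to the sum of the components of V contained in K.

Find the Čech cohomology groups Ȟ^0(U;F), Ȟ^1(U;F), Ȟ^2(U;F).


Ȟ^0(U;F) ≅ Z, Ȟ^1(U;F) ≅ Z^2, Ȟ^2(U;F) ≅ 0

nonempty intersections:
  U1={{x1},{x1,x2},{x1,x3},{x1,x5},{x1,x6},{x1,x2,x6}} U2={{x4},{x2,x4},{x3,x4},{x4,x5},{x2,x4,x5}} U3={{x1},{x2},{x3},{x1,x2},{x1,x3},{x1,x5},{x1,x6},{x2,x3},{x2,x4},{x2,x5},{x2,x6},{x3,x4},{x3,x6},{x1,x2,x6},{x2,x3,x6},{x2,x4,x5}} U4={{x2},{x5},{x6},{x1,x2},{x1,x5},{x1,x6},{x2,x3},{x2,x4},{x2,x5},{x2,x6},{x3,x6},{x4,x5},{x1,x2,x6},{x2,x3,x6},{x2,x4,x5}} U5={{x1},{x2},{x1,x2},{x1,x3},{x1,x5},{x1,x6},{x2,x3},{x2,x4},{x2,x5},{x2,x6},{x1,x2,x6},{x2,x3,x6},{x2,x4,x5}} U6={{x2},{x3},{x5},{x1,x2},{x1,x3},{x1,x5},{x2,x3},{x2,x4},{x2,x5},{x2,x6},{x3,x4},{x3,x6},{x4,x5},{x1,x2,x6},{x2,x3,x6},{x2,x4,x5}}
  U13={{x1},{x1,x2},{x1,x3},{x1,x5},{x1,x6},{x1,x2,x6}} U14={{x1,x2},{x1,x5},{x1,x6},{x1,x2,x6}} U15={{x1},{x1,x2},{x1,x3},{x1,x5},{x1,x6},{x1,x2,x6}} U16={{x1,x2},{x1,x3},{x1,x5},{x1,x2,x6}} U23={{x2,x4},{x3,x4},{x2,x4,x5}} U24={{x2,x4},{x4,x5},{x2,x4,x5}} U25={{x2,x4},{x2,x4,x5}} U26={{x2,x4},{x3,x4},{x4,x5},{x2,x4,x5}} U34={{x2},{x1,x2},{x1,x5},{x1,x6},{x2,x3},{x2,x4},{x2,x5},{x2,x6},{x3,x6},{x1,x2,x6},{x2,x3,x6},{x2,x4,x5}} U35={{x1},{x2},{x1,x2},{x1,x3},{x1,x5},{x1,x6},{x2,x3},{x2,x4},{x2,x5},{x2,x6},{x1,x2,x6},{x2,x3,x6},{x2,x4,x5}} U36={{x2},{x3},{x1,x2},{x1,x3},{x1,x5},{x2,x3},{x2,x4},{x2,x5},{x2,x6},{x3,x4},{x3,x6},{x1,x2,x6},{x2,x3,x6},{x2,x4,x5}} U45={{x2},{x1,x2},{x1,x5},{x1,x6},{x2,x3},{x2,x4},{x2,x5},{x2,x6},{x1,x2,x6},{x2,x3,x6},{x2,x4,x5}} U46={{x2},{x5},{x1,x2},{x1,x5},{x2,x3},{x2,x4},{x2,x5},{x2,x6},{x3,x6},{x4,x5},{x1,x2,x6},{x2,x3,x6},{x2,x4,x5}} U56={{x2},{x1,x2},{x1,x3},{x1,x5},{x2,x3},{x2,x4},{x2,x5},{x2,x6},{x1,x2,x6},{x2,x3,x6},{x2,x4,x5}}
  U134={{x1,x2},{x1,x5},{x1,x6},{x1,x2,x6}} U135={{x1},{x1,x2},{x1,x3},{x1,x5},{x1,x6},{x1,x2,x6}} U136={{x1,x2},{x1,x3},{x1,x5},{x1,x2,x6}} U145={{x1,x2},{x1,x5},{x1,x6},{x1,x2,x6}} U146={{x1,x2},{x1,x5},{x1,x2,x6}} U156={{x1,x2},{x1,x3},{x1,x5},{x1,x2,x6}} U234={{x2,x4},{x2,x4,x5}} U235={{x2,x4},{x2,x4,x5}} U236={{x2,x4},{x3,x4},{x2,x4,x5}} U245={{x2,x4},{x2,x4,x5}} U246={{x2,x4},{x4,x5},{x2,x4,x5}} U256={{x2,x4},{x2,x4,x5}} U345={{x2},{x1,x2},{x1,x5},{x1,x6},{x2,x3},{x2,x4},{x2,x5},{x2,x6},{x1,x2,x6},{x2,x3,x6},{x2,x4,x5}} U346={{x2},{x1,x2},{x1,x5},{x2,x3},{x2,x4},{x2,x5},{x2,x6},{x3,x6},{x1,x2,x6},{x2,x3,x6},{x2,x4,x5}} U356={{x2},{x1,x2},{x1,x3},{x1,x5},{x2,x3},{x2,x4},{x2,x5},{x2,x6},{x1,x2,x6},{x2,x3,x6},{x2,x4,x5}} U456={{x2},{x1,x2},{x1,x5},{x2,x3},{x2,x4},{x2,x5},{x2,x6},{x1,x2,x6},{x2,x3,x6},{x2,x4,x5}}
  U1345={{x1,x2},{x1,x5},{x1,x6},{x1,x2,x6}} U1346={{x1,x2},{x1,x5},{x1,x2,x6}} U1356={{x1,x2},{x1,x3},{x1,x5},{x1,x2,x6}} U1456={{x1,x2},{x1,x5},{x1,x2,x6}} U2345={{x2,x4},{x2,x4,x5}} U2346={{x2,x4},{x2,x4,x5}} U2356={{x2,x4},{x2,x4,x5}} U2456={{x2,x4},{x2,x4,x5}} U3456={{x2},{x1,x2},{x1,x5},{x2,x3},{x2,x4},{x2,x5},{x2,x6},{x1,x2,x6},{x2,x3,x6},{x2,x4,x5}}
  U13456={{x1,x2},{x1,x5},{x1,x2,x6}} U23456={{x2,x4},{x2,x4,x5}}
components per intersection:
  U1: {{x1},{x1,x2},{x1,x3},{x1,x5},{x1,x6},{x1,x2,x6}}
  U2: {{x4},{x2,x4},{x3,x4},{x4,x5},{x2,x4,x5}}
  U3: {{x1},{x2},{x3},{x1,x2},{x1,x3},{x1,x5},{x1,x6},{x2,x3},{x2,x4},{x2,x5},{x2,x6},{x3,x4},{x3,x6},{x1,x2,x6},{x2,x3,x6},{x2,x4,x5}}
  U4: {{x2},{x5},{x6},{x1,x2},{x1,x5},{x1,x6},{x2,x3},{x2,x4},{x2,x5},{x2,x6},{x3,x6},{x4,x5},{x1,x2,x6},{x2,x3,x6},{x2,x4,x5}}
  U5: {{x1},{x2},{x1,x2},{x1,x3},{x1,x5},{x1,x6},{x2,x3},{x2,x4},{x2,x5},{x2,x6},{x1,x2,x6},{x2,x3,x6},{x2,x4,x5}}
  U6: {{x2},{x3},{x5},{x1,x2},{x1,x3},{x1,x5},{x2,x3},{x2,x4},{x2,x5},{x2,x6},{x3,x4},{x3,x6},{x4,x5},{x1,x2,x6},{x2,x3,x6},{x2,x4,x5}}
  U13: {{x1},{x1,x2},{x1,x3},{x1,x5},{x1,x6},{x1,x2,x6}}
  U14: {{x1,x2},{x1,x6},{x1,x2,x6}} {{x1,x5}}
  U15: {{x1},{x1,x2},{x1,x3},{x1,x5},{x1,x6},{x1,x2,x6}}
  U16: {{x1,x2},{x1,x2,x6}} {{x1,x3}} {{x1,x5}}
  U23: {{x2,x4},{x2,x4,x5}} {{x3,x4}}
  U24: {{x2,x4},{x4,x5},{x2,x4,x5}}
  U25: {{x2,x4},{x2,x4,x5}}
  U26: {{x2,x4},{x4,x5},{x2,x4,x5}} {{x3,x4}}
  U34: {{x2},{x1,x2},{x1,x6},{x2,x3},{x2,x4},{x2,x5},{x2,x6},{x3,x6},{x1,x2,x6},{x2,x3,x6},{x2,x4,x5}} {{x1,x5}}
  U35: {{x1},{x2},{x1,x2},{x1,x3},{x1,x5},{x1,x6},{x2,x3},{x2,x4},{x2,x5},{x2,x6},{x1,x2,x6},{x2,x3,x6},{x2,x4,x5}}
  U36: {{x2},{x3},{x1,x2},{x1,x3},{x2,x3},{x2,x4},{x2,x5},{x2,x6},{x3,x4},{x3,x6},{x1,x2,x6},{x2,x3,x6},{x2,x4,x5}} {{x1,x5}}
  U45: {{x2},{x1,x2},{x1,x6},{x2,x3},{x2,x4},{x2,x5},{x2,x6},{x1,x2,x6},{x2,x3,x6},{x2,x4,x5}} {{x1,x5}}
  U46: {{x2},{x5},{x1,x2},{x1,x5},{x2,x3},{x2,x4},{x2,x5},{x2,x6},{x3,x6},{x4,x5},{x1,x2,x6},{x2,x3,x6},{x2,x4,x5}}
  U56: {{x2},{x1,x2},{x2,x3},{x2,x4},{x2,x5},{x2,x6},{x1,x2,x6},{x2,x3,x6},{x2,x4,x5}} {{x1,x3}} {{x1,x5}}
  U134: {{x1,x2},{x1,x6},{x1,x2,x6}} {{x1,x5}}
  U135: {{x1},{x1,x2},{x1,x3},{x1,x5},{x1,x6},{x1,x2,x6}}
  U136: {{x1,x2},{x1,x2,x6}} {{x1,x3}} {{x1,x5}}
  U145: {{x1,x2},{x1,x6},{x1,x2,x6}} {{x1,x5}}
  U146: {{x1,x2},{x1,x2,x6}} {{x1,x5}}
  U156: {{x1,x2},{x1,x2,x6}} {{x1,x3}} {{x1,x5}}
  U234: {{x2,x4},{x2,x4,x5}}
  U235: {{x2,x4},{x2,x4,x5}}
  U236: {{x2,x4},{x2,x4,x5}} {{x3,x4}}
  U245: {{x2,x4},{x2,x4,x5}}
  U246: {{x2,x4},{x4,x5},{x2,x4,x5}}
  U256: {{x2,x4},{x2,x4,x5}}
  U345: {{x2},{x1,x2},{x1,x6},{x2,x3},{x2,x4},{x2,x5},{x2,x6},{x1,x2,x6},{x2,x3,x6},{x2,x4,x5}} {{x1,x5}}
  U346: {{x2},{x1,x2},{x2,x3},{x2,x4},{x2,x5},{x2,x6},{x3,x6},{x1,x2,x6},{x2,x3,x6},{x2,x4,x5}} {{x1,x5}}
  U356: {{x2},{x1,x2},{x2,x3},{x2,x4},{x2,x5},{x2,x6},{x1,x2,x6},{x2,x3,x6},{x2,x4,x5}} {{x1,x3}} {{x1,x5}}
  U456: {{x2},{x1,x2},{x2,x3},{x2,x4},{x2,x5},{x2,x6},{x1,x2,x6},{x2,x3,x6},{x2,x4,x5}} {{x1,x5}}
  U1345: {{x1,x2},{x1,x6},{x1,x2,x6}} {{x1,x5}}
  U1346: {{x1,x2},{x1,x2,x6}} {{x1,x5}}
  U1356: {{x1,x2},{x1,x2,x6}} {{x1,x3}} {{x1,x5}}
  U1456: {{x1,x2},{x1,x2,x6}} {{x1,x5}}
  U2345: {{x2,x4},{x2,x4,x5}}
  U2346: {{x2,x4},{x2,x4,x5}}
  U2356: {{x2,x4},{x2,x4,x5}}
  U2456: {{x2,x4},{x2,x4,x5}}
  U3456: {{x2},{x1,x2},{x2,x3},{x2,x4},{x2,x5},{x2,x6},{x1,x2,x6},{x2,x3,x6},{x2,x4,x5}} {{x1,x5}}
  U13456: {{x1,x2},{x1,x2,x6}} {{x1,x5}}
  U23456: {{x2,x4},{x2,x4,x5}}
C dims 6,24,29,15; δ0: rk 5, SNF 1^5; δ1: rk 17, SNF 1^17; δ2: rk 12, SNF 1^12
Ȟ^0: (6−5)−0=1 ⇒ Z
Ȟ^1: (24−17)−5=2 ⇒ Z^2
Ȟ^2: (29−12)−17=0 ⇒ 0
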